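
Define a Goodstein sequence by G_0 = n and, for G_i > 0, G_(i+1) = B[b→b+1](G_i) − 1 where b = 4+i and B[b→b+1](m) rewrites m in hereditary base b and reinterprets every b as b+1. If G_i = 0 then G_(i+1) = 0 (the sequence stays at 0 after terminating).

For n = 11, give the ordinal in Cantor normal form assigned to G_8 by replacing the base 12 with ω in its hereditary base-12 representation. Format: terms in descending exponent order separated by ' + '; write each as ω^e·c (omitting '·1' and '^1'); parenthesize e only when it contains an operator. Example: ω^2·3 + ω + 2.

[0] 11 ≡ 2·4 + 3 (base 4). Lift 5: 13. −1: 12.
[1] 12 ≡ 2·5 + 2 (base 5). Lift 6: 14. −1: 13.
[2] 13 ≡ 2·6 + 1 (base 6). Lift 7: 15. −1: 14.
[3] 14 ≡ 2·7 (base 7). Lift 8: 16. −1: 15.
[4] 15 ≡ 8 + 7 (base 8). Lift 9: 16. −1: 15.
[5] 15 ≡ 9 + 6 (base 9). Lift 10: 16. −1: 15.
[6] 15 ≡ 10 + 5 (base 10). Lift 11: 16. −1: 15.
[7] 15 ≡ 11 + 4 (base 11). Lift 12: 16. −1: 15.

ω + 3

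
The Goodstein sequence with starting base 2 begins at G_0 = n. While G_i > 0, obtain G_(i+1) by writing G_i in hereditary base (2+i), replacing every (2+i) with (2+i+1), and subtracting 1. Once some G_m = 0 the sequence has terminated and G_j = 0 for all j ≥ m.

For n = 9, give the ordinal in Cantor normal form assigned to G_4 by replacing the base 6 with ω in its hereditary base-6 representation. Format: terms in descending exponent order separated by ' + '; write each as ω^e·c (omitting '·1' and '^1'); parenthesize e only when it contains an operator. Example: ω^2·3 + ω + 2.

ω^ω·3 + ω^3·3 + ω^2·3 + ω·3 + 1

(0) 9|_2 = 2^(2 + 1) + 1 ↦ 3^(3 + 1) + 1|_3 = 82 ⇒ 81
(1) 81|_3 = 3^(3 + 1) ↦ 4^(4 + 1)|_4 = 1024 ⇒ 1023
(2) 1023|_4 = 3·4^4 + 3·4^3 + 3·4^2 + 3·4 + 3 ↦ 3·5^5 + 3·5^3 + 3·5^2 + 3·5 + 3|_5 = 9843 ⇒ 9842
(3) 9842|_5 = 3·5^5 + 3·5^3 + 3·5^2 + 3·5 + 2 ↦ 3·6^6 + 3·6^3 + 3·6^2 + 3·6 + 2|_6 = 140744 ⇒ 140743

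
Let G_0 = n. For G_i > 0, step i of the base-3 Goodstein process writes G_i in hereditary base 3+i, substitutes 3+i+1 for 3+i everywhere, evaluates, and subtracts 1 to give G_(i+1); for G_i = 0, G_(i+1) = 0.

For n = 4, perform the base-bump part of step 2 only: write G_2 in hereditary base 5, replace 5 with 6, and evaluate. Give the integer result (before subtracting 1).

4

[0] 4 ≡ 3 + 1 (base 3). Lift 4: 5. −1: 4.
[1] 4 ≡ 4 (base 4). Lift 5: 5. −1: 4.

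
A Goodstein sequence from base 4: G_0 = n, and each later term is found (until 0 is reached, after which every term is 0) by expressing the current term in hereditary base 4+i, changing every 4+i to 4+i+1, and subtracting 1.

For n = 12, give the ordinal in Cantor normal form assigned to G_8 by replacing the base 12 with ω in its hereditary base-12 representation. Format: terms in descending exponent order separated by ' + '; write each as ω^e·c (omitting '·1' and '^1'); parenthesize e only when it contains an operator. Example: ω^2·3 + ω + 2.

ω + 7

G_0=12  [base 4] 3·4  →[4↦5]→  3·5 = 15  −1 ⇒ G_1=14
G_1=14  [base 5] 2·5 + 4  →[5↦6]→  2·6 + 4 = 16  −1 ⇒ G_2=15
G_2=15  [base 6] 2·6 + 3  →[6↦7]→  2·7 + 3 = 17  −1 ⇒ G_3=16
G_3=16  [base 7] 2·7 + 2  →[7↦8]→  2·8 + 2 = 18  −1 ⇒ G_4=17
G_4=17  [base 8] 2·8 + 1  →[8↦9]→  2·9 + 1 = 19  −1 ⇒ G_5=18
G_5=18  [base 9] 2·9  →[9↦10]→  2·10 = 20  −1 ⇒ G_6=19
G_6=19  [base 10] 10 + 9  →[10↦11]→  11 + 9 = 20  −1 ⇒ G_7=19
G_7=19  [base 11] 11 + 8  →[11↦12]→  12 + 8 = 20  −1 ⇒ G_8=19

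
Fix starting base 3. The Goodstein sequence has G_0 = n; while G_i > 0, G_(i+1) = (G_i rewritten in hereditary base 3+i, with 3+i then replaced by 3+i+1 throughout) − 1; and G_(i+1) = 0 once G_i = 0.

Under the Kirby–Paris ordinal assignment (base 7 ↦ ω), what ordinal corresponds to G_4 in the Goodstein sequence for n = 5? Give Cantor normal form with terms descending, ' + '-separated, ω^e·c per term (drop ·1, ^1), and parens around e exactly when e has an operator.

i=0: 5 = 3 + 2 (b=3); 3→4: 4 + 2 = 6; 6−1 = 5
i=1: 5 = 4 + 1 (b=4); 4→5: 5 + 1 = 6; 6−1 = 5
i=2: 5 = 5 (b=5); 5→6: 6 = 6; 6−1 = 5
i=3: 5 = 5 (b=6); 6→7: 5 = 5; 5−1 = 4
i=4: 4 = 4 (b=7); 7→8: 4 = 4; 4−1 = 3

4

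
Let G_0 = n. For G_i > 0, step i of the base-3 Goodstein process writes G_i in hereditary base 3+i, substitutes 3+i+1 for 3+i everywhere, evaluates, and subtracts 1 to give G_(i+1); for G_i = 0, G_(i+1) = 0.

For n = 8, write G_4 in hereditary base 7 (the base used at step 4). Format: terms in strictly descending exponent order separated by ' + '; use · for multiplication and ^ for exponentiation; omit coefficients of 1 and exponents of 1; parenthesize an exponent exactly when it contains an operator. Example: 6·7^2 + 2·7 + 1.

i=0: 8 = 2·3 + 2 (b=3); 3→4: 2·4 + 2 = 10; 10−1 = 9
i=1: 9 = 2·4 + 1 (b=4); 4→5: 2·5 + 1 = 11; 11−1 = 10
i=2: 10 = 2·5 (b=5); 5→6: 2·6 = 12; 12−1 = 11
i=3: 11 = 6 + 5 (b=6); 6→7: 7 + 5 = 12; 12−1 = 11
i=4: 11 = 7 + 4 (b=7); 7→8: 8 + 4 = 12; 12−1 = 11

7 + 4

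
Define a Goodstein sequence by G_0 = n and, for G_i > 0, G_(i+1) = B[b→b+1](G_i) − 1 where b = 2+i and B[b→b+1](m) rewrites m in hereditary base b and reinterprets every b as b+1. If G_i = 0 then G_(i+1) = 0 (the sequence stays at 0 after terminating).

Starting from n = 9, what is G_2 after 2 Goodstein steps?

1023

[0] 9 ≡ 2^(2 + 1) + 1 (base 2). Lift 3: 82. −1: 81.
[1] 81 ≡ 3^(3 + 1) (base 3). Lift 4: 1024. −1: 1023.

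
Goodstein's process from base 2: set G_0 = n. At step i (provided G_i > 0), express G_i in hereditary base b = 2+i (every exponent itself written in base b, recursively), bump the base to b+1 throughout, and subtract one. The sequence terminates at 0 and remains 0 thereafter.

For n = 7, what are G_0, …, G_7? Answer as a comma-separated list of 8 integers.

i=0: 7 = 2^2 + 2 + 1 (b=2); 2→3: 3^3 + 3 + 1 = 31; 31−1 = 30
i=1: 30 = 3^3 + 3 (b=3); 3→4: 4^4 + 4 = 260; 260−1 = 259
i=2: 259 = 4^4 + 3 (b=4); 4→5: 5^5 + 3 = 3128; 3128−1 = 3127
i=3: 3127 = 5^5 + 2 (b=5); 5→6: 6^6 + 2 = 46658; 46658−1 = 46657
i=4: 46657 = 6^6 + 1 (b=6); 6→7: 7^7 + 1 = 823544; 823544−1 = 823543
i=5: 823543 = 7^7 (b=7); 7→8: 8^8 = 16777216; 16777216−1 = 16777215
i=6: 16777215 = 7·8^7 + 7·8^6 + 7·8^5 + 7·8^4 + 7·8^3 + 7·8^2 + 7·8 + 7 (b=8); 8→9: 7·9^7 + 7·9^6 + 7·9^5 + 7·9^4 + 7·9^3 + 7·9^2 + 7·9 + 7 = 37665880; 37665880−1 = 37665879

7, 30, 259, 3127, 46657, 823543, 16777215, 37665879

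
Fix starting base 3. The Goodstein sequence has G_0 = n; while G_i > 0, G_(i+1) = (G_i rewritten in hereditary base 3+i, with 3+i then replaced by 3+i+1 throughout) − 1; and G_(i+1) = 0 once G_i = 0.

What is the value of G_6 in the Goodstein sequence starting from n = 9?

step 0: 9 = 3^2; sub 4 for 3: 4^2; = 16; G_1 = 16−1 = 15
step 1: 15 = 3·4 + 3; sub 5 for 4: 3·5 + 3; = 18; G_2 = 18−1 = 17
step 2: 17 = 3·5 + 2; sub 6 for 5: 3·6 + 2; = 20; G_3 = 20−1 = 19
step 3: 19 = 3·6 + 1; sub 7 for 6: 3·7 + 1; = 22; G_4 = 22−1 = 21
step 4: 21 = 3·7; sub 8 for 7: 3·8; = 24; G_5 = 24−1 = 23
step 5: 23 = 2·8 + 7; sub 9 for 8: 2·9 + 7; = 25; G_6 = 25−1 = 24
step 6: 24 = 2·9 + 6; sub 10 for 9: 2·10 + 6; = 26; G_7 = 26−1 = 25

24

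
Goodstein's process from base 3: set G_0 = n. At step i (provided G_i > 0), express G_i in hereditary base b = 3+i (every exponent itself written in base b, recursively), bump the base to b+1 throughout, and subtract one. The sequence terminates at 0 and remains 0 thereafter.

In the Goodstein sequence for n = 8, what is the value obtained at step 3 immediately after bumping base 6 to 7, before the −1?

(0) 8|_3 = 2·3 + 2 ↦ 2·4 + 2|_4 = 10 ⇒ 9
(1) 9|_4 = 2·4 + 1 ↦ 2·5 + 1|_5 = 11 ⇒ 10
(2) 10|_5 = 2·5 ↦ 2·6|_6 = 12 ⇒ 11
(3) 11|_6 = 6 + 5 ↦ 7 + 5|_7 = 12 ⇒ 11

12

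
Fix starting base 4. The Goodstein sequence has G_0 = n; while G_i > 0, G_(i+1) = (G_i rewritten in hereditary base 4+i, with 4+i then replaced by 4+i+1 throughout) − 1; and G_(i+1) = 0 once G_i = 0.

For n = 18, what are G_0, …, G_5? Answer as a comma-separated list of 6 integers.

i=0: 18 = 4^2 + 2 (b=4); 4→5: 5^2 + 2 = 27; 27−1 = 26
i=1: 26 = 5^2 + 1 (b=5); 5→6: 6^2 + 1 = 37; 37−1 = 36
i=2: 36 = 6^2 (b=6); 6→7: 7^2 = 49; 49−1 = 48
i=3: 48 = 6·7 + 6 (b=7); 7→8: 6·8 + 6 = 54; 54−1 = 53
i=4: 53 = 6·8 + 5 (b=8); 8→9: 6·9 + 5 = 59; 59−1 = 58

18, 26, 36, 48, 53, 58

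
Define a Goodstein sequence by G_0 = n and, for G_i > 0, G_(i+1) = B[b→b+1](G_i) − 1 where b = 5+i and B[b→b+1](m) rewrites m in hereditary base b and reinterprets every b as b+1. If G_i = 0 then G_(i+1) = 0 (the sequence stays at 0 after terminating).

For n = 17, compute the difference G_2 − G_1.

step 0: 17 = 3·5 + 2; sub 6 for 5: 3·6 + 2; = 20; G_1 = 20−1 = 19
step 1: 19 = 3·6 + 1; sub 7 for 6: 3·7 + 1; = 22; G_2 = 22−1 = 21

2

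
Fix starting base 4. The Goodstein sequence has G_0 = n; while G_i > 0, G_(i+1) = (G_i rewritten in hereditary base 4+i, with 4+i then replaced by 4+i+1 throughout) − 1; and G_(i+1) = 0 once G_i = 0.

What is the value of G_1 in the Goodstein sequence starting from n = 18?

26

i=0: 18 = 4^2 + 2 (b=4); 4→5: 5^2 + 2 = 27; 27−1 = 26
i=1: 26 = 5^2 + 1 (b=5); 5→6: 6^2 + 1 = 37; 37−1 = 36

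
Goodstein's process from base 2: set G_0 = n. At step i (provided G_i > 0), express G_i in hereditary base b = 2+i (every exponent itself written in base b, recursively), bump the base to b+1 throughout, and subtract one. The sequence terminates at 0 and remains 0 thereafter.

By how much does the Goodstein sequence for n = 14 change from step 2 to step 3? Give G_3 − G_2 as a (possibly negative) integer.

17469

G_0 = 14. HB_2(14) = 2^(2 + 1) + 2^2 + 2. Bump = 111. G_1 = 110.
G_1 = 110. HB_3(110) = 3^(3 + 1) + 3^3 + 2. Bump = 1282. G_2 = 1281.
G_2 = 1281. HB_4(1281) = 4^(4 + 1) + 4^4 + 1. Bump = 18751. G_3 = 18750.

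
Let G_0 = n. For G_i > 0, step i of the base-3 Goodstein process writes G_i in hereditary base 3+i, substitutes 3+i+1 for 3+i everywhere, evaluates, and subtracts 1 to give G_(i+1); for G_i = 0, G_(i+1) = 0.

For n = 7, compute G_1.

7 —HB3→ 2·3 + 1 —bump→ 2·4 + 1 = 9 —(−1)→ 8
8 —HB4→ 2·4 —bump→ 2·5 = 10 —(−1)→ 9

8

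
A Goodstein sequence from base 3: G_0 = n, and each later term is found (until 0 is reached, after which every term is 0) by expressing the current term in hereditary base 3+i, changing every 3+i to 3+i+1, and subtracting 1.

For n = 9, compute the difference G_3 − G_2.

2

[0] 9 ≡ 3^2 (base 3). Lift 4: 16. −1: 15.
[1] 15 ≡ 3·4 + 3 (base 4). Lift 5: 18. −1: 17.
[2] 17 ≡ 3·5 + 2 (base 5). Lift 6: 20. −1: 19.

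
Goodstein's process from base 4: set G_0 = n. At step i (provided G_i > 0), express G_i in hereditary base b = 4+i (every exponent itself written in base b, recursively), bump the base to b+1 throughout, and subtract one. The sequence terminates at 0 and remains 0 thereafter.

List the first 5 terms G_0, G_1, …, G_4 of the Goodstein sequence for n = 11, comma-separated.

i=0: 11 = 2·4 + 3 (b=4); 4→5: 2·5 + 3 = 13; 13−1 = 12
i=1: 12 = 2·5 + 2 (b=5); 5→6: 2·6 + 2 = 14; 14−1 = 13
i=2: 13 = 2·6 + 1 (b=6); 6→7: 2·7 + 1 = 15; 15−1 = 14
i=3: 14 = 2·7 (b=7); 7→8: 2·8 = 16; 16−1 = 15

11, 12, 13, 14, 15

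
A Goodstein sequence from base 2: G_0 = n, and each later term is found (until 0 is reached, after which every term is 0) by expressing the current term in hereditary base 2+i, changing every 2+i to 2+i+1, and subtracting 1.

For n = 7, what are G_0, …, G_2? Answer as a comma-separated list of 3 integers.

7, 30, 259

(0) 7|_2 = 2^2 + 2 + 1 ↦ 3^3 + 3 + 1|_3 = 31 ⇒ 30
(1) 30|_3 = 3^3 + 3 ↦ 4^4 + 4|_4 = 260 ⇒ 259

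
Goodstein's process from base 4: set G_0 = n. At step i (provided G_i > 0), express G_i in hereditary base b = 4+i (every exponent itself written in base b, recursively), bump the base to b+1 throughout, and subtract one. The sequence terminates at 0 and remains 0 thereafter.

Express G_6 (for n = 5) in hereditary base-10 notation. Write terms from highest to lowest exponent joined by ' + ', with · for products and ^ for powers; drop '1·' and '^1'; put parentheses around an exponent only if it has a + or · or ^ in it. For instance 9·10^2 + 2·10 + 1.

1

G_0 = 5. HB_4(5) = 4 + 1. Bump = 6. G_1 = 5.
G_1 = 5. HB_5(5) = 5. Bump = 6. G_2 = 5.
G_2 = 5. HB_6(5) = 5. Bump = 5. G_3 = 4.
G_3 = 4. HB_7(4) = 4. Bump = 4. G_4 = 3.
G_4 = 3. HB_8(3) = 3. Bump = 3. G_5 = 2.
G_5 = 2. HB_9(2) = 2. Bump = 2. G_6 = 1.
G_6 = 1. HB_10(1) = 1. Bump = 1. G_7 = 0.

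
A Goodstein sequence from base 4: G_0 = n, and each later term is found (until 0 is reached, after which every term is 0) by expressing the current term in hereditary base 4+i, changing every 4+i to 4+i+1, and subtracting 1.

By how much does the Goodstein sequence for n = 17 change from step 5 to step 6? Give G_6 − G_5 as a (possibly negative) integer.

G_0 = 17. HB_4(17) = 4^2 + 1. Bump = 26. G_1 = 25.
G_1 = 25. HB_5(25) = 5^2. Bump = 36. G_2 = 35.
G_2 = 35. HB_6(35) = 5·6 + 5. Bump = 40. G_3 = 39.
G_3 = 39. HB_7(39) = 5·7 + 4. Bump = 44. G_4 = 43.
G_4 = 43. HB_8(43) = 5·8 + 3. Bump = 48. G_5 = 47.
G_5 = 47. HB_9(47) = 5·9 + 2. Bump = 52. G_6 = 51.

4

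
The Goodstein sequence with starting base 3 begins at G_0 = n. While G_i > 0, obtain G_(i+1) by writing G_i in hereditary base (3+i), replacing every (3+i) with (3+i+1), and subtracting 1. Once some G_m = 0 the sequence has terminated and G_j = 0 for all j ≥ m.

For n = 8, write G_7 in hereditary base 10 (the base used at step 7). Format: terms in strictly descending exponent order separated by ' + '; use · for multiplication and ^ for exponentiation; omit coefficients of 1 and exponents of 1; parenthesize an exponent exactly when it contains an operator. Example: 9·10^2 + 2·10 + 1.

base 3: 8 = 2·3 + 2; at 4: 2·4 + 2 = 10; next = 9
base 4: 9 = 2·4 + 1; at 5: 2·5 + 1 = 11; next = 10
base 5: 10 = 2·5; at 6: 2·6 = 12; next = 11
base 6: 11 = 6 + 5; at 7: 7 + 5 = 12; next = 11
base 7: 11 = 7 + 4; at 8: 8 + 4 = 12; next = 11
base 8: 11 = 8 + 3; at 9: 9 + 3 = 12; next = 11
base 9: 11 = 9 + 2; at 10: 10 + 2 = 12; next = 11

10 + 1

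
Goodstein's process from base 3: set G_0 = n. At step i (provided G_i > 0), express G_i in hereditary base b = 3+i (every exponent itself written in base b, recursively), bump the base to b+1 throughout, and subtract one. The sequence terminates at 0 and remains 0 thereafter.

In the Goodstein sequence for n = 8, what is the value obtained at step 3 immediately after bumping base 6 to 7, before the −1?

12

8 —HB3→ 2·3 + 2 —bump→ 2·4 + 2 = 10 —(−1)→ 9
9 —HB4→ 2·4 + 1 —bump→ 2·5 + 1 = 11 —(−1)→ 10
10 —HB5→ 2·5 —bump→ 2·6 = 12 —(−1)→ 11
11 —HB6→ 6 + 5 —bump→ 7 + 5 = 12 —(−1)→ 11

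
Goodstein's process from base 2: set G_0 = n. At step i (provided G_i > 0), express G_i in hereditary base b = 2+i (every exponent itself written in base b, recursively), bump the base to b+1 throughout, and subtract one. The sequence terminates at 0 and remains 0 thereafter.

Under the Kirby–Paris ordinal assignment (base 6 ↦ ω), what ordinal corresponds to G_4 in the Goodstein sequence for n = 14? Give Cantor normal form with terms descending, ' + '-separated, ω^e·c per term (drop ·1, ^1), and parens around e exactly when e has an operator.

ω^(ω + 1) + ω^5·5 + ω^4·5 + ω^3·5 + ω^2·5 + ω·5 + 5

base 2: 14 = 2^(2 + 1) + 2^2 + 2; at 3: 3^(3 + 1) + 3^3 + 3 = 111; next = 110
base 3: 110 = 3^(3 + 1) + 3^3 + 2; at 4: 4^(4 + 1) + 4^4 + 2 = 1282; next = 1281
base 4: 1281 = 4^(4 + 1) + 4^4 + 1; at 5: 5^(5 + 1) + 5^5 + 1 = 18751; next = 18750
base 5: 18750 = 5^(5 + 1) + 5^5; at 6: 6^(6 + 1) + 6^6 = 326592; next = 326591
base 6: 326591 = 6^(6 + 1) + 5·6^5 + 5·6^4 + 5·6^3 + 5·6^2 + 5·6 + 5; at 7: 7^(7 + 1) + 5·7^5 + 5·7^4 + 5·7^3 + 5·7^2 + 5·7 + 5 = 5862841; next = 5862840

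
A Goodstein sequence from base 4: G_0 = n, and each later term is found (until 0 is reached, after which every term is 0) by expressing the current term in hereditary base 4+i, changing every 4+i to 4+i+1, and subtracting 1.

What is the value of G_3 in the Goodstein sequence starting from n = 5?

(0) 5|_4 = 4 + 1 ↦ 5 + 1|_5 = 6 ⇒ 5
(1) 5|_5 = 5 ↦ 6|_6 = 6 ⇒ 5
(2) 5|_6 = 5 ↦ 5|_7 = 5 ⇒ 4

4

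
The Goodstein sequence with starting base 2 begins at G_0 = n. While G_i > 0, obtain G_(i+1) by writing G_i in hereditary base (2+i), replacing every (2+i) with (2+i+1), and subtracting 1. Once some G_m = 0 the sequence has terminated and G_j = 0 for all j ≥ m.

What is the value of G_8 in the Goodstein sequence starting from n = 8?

(0) 8|_2 = 2^(2 + 1) ↦ 3^(3 + 1)|_3 = 81 ⇒ 80
(1) 80|_3 = 2·3^3 + 2·3^2 + 2·3 + 2 ↦ 2·4^4 + 2·4^2 + 2·4 + 2|_4 = 554 ⇒ 553
(2) 553|_4 = 2·4^4 + 2·4^2 + 2·4 + 1 ↦ 2·5^5 + 2·5^2 + 2·5 + 1|_5 = 6311 ⇒ 6310
(3) 6310|_5 = 2·5^5 + 2·5^2 + 2·5 ↦ 2·6^6 + 2·6^2 + 2·6|_6 = 93396 ⇒ 93395
(4) 93395|_6 = 2·6^6 + 2·6^2 + 6 + 5 ↦ 2·7^7 + 2·7^2 + 7 + 5|_7 = 1647196 ⇒ 1647195
(5) 1647195|_7 = 2·7^7 + 2·7^2 + 7 + 4 ↦ 2·8^8 + 2·8^2 + 8 + 4|_8 = 33554572 ⇒ 33554571
(6) 33554571|_8 = 2·8^8 + 2·8^2 + 8 + 3 ↦ 2·9^9 + 2·9^2 + 9 + 3|_9 = 774841152 ⇒ 774841151
(7) 774841151|_9 = 2·9^9 + 2·9^2 + 9 + 2 ↦ 2·10^10 + 2·10^2 + 10 + 2|_10 = 20000000212 ⇒ 20000000211

20000000211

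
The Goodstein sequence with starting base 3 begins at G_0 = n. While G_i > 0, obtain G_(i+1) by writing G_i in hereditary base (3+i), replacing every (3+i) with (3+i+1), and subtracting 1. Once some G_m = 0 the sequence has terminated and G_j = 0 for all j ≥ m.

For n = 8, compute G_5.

11

G_0 = 8. HB_3(8) = 2·3 + 2. Bump = 10. G_1 = 9.
G_1 = 9. HB_4(9) = 2·4 + 1. Bump = 11. G_2 = 10.
G_2 = 10. HB_5(10) = 2·5. Bump = 12. G_3 = 11.
G_3 = 11. HB_6(11) = 6 + 5. Bump = 12. G_4 = 11.
G_4 = 11. HB_7(11) = 7 + 4. Bump = 12. G_5 = 11.
G_5 = 11. HB_8(11) = 8 + 3. Bump = 12. G_6 = 11.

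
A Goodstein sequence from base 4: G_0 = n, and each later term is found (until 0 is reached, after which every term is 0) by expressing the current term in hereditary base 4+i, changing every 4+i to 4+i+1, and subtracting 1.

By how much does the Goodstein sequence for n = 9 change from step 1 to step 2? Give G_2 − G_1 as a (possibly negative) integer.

1

(0) 9|_4 = 2·4 + 1 ↦ 2·5 + 1|_5 = 11 ⇒ 10
(1) 10|_5 = 2·5 ↦ 2·6|_6 = 12 ⇒ 11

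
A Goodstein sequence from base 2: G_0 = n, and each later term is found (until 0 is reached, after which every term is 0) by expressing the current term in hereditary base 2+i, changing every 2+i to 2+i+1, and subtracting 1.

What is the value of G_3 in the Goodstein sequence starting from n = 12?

[0] 12 ≡ 2^(2 + 1) + 2^2 (base 2). Lift 3: 108. −1: 107.
[1] 107 ≡ 3^(3 + 1) + 2·3^2 + 2·3 + 2 (base 3). Lift 4: 1066. −1: 1065.
[2] 1065 ≡ 4^(4 + 1) + 2·4^2 + 2·4 + 1 (base 4). Lift 5: 15686. −1: 15685.
[3] 15685 ≡ 5^(5 + 1) + 2·5^2 + 2·5 (base 5). Lift 6: 280020. −1: 280019.

15685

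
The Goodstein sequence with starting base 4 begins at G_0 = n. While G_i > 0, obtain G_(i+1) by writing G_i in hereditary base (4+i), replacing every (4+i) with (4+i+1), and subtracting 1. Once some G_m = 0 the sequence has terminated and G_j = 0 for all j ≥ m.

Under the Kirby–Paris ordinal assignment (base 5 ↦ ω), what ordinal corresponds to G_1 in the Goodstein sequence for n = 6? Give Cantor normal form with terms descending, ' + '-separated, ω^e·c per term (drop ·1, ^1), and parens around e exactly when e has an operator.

(0) 6|_4 = 4 + 2 ↦ 5 + 2|_5 = 7 ⇒ 6
(1) 6|_5 = 5 + 1 ↦ 6 + 1|_6 = 7 ⇒ 6

ω + 1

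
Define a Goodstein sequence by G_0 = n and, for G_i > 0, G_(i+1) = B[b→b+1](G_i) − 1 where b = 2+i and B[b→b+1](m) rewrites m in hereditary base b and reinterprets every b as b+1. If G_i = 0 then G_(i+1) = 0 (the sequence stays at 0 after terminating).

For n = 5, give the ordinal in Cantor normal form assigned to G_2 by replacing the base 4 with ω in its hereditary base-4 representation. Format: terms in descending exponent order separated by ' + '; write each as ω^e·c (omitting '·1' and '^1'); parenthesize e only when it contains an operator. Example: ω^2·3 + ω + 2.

(0) 5|_2 = 2^2 + 1 ↦ 3^3 + 1|_3 = 28 ⇒ 27
(1) 27|_3 = 3^3 ↦ 4^4|_4 = 256 ⇒ 255
(2) 255|_4 = 3·4^3 + 3·4^2 + 3·4 + 3 ↦ 3·5^3 + 3·5^2 + 3·5 + 3|_5 = 468 ⇒ 467

ω^3·3 + ω^2·3 + ω·3 + 3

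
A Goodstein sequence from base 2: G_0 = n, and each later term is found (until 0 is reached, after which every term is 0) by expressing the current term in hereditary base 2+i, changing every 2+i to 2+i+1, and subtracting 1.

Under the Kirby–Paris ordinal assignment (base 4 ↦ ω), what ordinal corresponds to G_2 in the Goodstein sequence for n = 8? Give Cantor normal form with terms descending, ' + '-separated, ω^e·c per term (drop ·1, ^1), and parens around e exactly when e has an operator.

ω^ω·2 + ω^2·2 + ω·2 + 1

(0) 8|_2 = 2^(2 + 1) ↦ 3^(3 + 1)|_3 = 81 ⇒ 80
(1) 80|_3 = 2·3^3 + 2·3^2 + 2·3 + 2 ↦ 2·4^4 + 2·4^2 + 2·4 + 2|_4 = 554 ⇒ 553
(2) 553|_4 = 2·4^4 + 2·4^2 + 2·4 + 1 ↦ 2·5^5 + 2·5^2 + 2·5 + 1|_5 = 6311 ⇒ 6310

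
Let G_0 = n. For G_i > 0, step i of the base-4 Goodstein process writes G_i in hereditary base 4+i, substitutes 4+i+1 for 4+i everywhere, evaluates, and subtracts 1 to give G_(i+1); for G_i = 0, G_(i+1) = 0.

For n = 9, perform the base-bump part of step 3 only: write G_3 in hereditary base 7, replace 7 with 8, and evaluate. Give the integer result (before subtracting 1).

G_0=9  [base 4] 2·4 + 1  →[4↦5]→  2·5 + 1 = 11  −1 ⇒ G_1=10
G_1=10  [base 5] 2·5  →[5↦6]→  2·6 = 12  −1 ⇒ G_2=11
G_2=11  [base 6] 6 + 5  →[6↦7]→  7 + 5 = 12  −1 ⇒ G_3=11
G_3=11  [base 7] 7 + 4  →[7↦8]→  8 + 4 = 12  −1 ⇒ G_4=11

12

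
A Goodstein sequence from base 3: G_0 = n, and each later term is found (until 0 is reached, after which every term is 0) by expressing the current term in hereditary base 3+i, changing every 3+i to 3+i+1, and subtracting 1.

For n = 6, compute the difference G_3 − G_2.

step 0: 6 = 2·3; sub 4 for 3: 2·4; = 8; G_1 = 8−1 = 7
step 1: 7 = 4 + 3; sub 5 for 4: 5 + 3; = 8; G_2 = 8−1 = 7
step 2: 7 = 5 + 2; sub 6 for 5: 6 + 2; = 8; G_3 = 8−1 = 7

0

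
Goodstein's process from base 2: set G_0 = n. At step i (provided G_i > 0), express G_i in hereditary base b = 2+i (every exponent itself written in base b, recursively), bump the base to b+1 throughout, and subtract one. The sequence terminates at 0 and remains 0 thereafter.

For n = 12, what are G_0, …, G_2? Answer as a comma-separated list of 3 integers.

12, 107, 1065

G_0=12  [base 2] 2^(2 + 1) + 2^2  →[2↦3]→  3^(3 + 1) + 3^3 = 108  −1 ⇒ G_1=107
G_1=107  [base 3] 3^(3 + 1) + 2·3^2 + 2·3 + 2  →[3↦4]→  4^(4 + 1) + 2·4^2 + 2·4 + 2 = 1066  −1 ⇒ G_2=1065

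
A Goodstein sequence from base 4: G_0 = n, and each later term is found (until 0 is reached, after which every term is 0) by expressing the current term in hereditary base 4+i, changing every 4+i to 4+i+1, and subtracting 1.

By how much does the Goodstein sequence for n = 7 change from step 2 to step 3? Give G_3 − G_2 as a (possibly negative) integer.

(0) 7|_4 = 4 + 3 ↦ 5 + 3|_5 = 8 ⇒ 7
(1) 7|_5 = 5 + 2 ↦ 6 + 2|_6 = 8 ⇒ 7
(2) 7|_6 = 6 + 1 ↦ 7 + 1|_7 = 8 ⇒ 7

0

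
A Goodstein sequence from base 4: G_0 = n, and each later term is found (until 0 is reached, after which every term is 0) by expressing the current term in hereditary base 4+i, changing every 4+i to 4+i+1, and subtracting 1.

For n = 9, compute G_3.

11

G_0 = 9. HB_4(9) = 2·4 + 1. Bump = 11. G_1 = 10.
G_1 = 10. HB_5(10) = 2·5. Bump = 12. G_2 = 11.
G_2 = 11. HB_6(11) = 6 + 5. Bump = 12. G_3 = 11.
G_3 = 11. HB_7(11) = 7 + 4. Bump = 12. G_4 = 11.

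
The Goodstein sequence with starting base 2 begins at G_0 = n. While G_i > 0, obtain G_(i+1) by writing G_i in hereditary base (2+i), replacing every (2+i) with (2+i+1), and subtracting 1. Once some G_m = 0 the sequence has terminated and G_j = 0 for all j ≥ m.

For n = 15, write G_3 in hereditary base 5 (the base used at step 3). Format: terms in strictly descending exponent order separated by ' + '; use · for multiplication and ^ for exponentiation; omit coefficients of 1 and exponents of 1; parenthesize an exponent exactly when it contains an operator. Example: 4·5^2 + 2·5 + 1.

5^(5 + 1) + 5^5 + 2

G_0=15  [base 2] 2^(2 + 1) + 2^2 + 2 + 1  →[2↦3]→  3^(3 + 1) + 3^3 + 3 + 1 = 112  −1 ⇒ G_1=111
G_1=111  [base 3] 3^(3 + 1) + 3^3 + 3  →[3↦4]→  4^(4 + 1) + 4^4 + 4 = 1284  −1 ⇒ G_2=1283
G_2=1283  [base 4] 4^(4 + 1) + 4^4 + 3  →[4↦5]→  5^(5 + 1) + 5^5 + 3 = 18753  −1 ⇒ G_3=18752
G_3=18752  [base 5] 5^(5 + 1) + 5^5 + 2  →[5↦6]→  6^(6 + 1) + 6^6 + 2 = 326594  −1 ⇒ G_4=326593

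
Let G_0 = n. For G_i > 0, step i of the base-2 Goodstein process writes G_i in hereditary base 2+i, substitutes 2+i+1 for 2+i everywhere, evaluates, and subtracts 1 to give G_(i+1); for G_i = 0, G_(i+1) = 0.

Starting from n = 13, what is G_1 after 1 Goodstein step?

108

G_0 = 13. HB_2(13) = 2^(2 + 1) + 2^2 + 1. Bump = 109. G_1 = 108.
G_1 = 108. HB_3(108) = 3^(3 + 1) + 3^3. Bump = 1280. G_2 = 1279.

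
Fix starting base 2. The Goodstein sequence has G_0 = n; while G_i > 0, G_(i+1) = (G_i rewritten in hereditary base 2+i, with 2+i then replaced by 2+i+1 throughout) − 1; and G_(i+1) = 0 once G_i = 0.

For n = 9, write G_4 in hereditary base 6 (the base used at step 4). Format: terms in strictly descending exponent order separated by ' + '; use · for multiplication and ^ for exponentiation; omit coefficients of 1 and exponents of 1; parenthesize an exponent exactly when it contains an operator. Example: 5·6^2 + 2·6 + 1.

9 —HB2→ 2^(2 + 1) + 1 —bump→ 3^(3 + 1) + 1 = 82 —(−1)→ 81
81 —HB3→ 3^(3 + 1) —bump→ 4^(4 + 1) = 1024 —(−1)→ 1023
1023 —HB4→ 3·4^4 + 3·4^3 + 3·4^2 + 3·4 + 3 —bump→ 3·5^5 + 3·5^3 + 3·5^2 + 3·5 + 3 = 9843 —(−1)→ 9842
9842 —HB5→ 3·5^5 + 3·5^3 + 3·5^2 + 3·5 + 2 —bump→ 3·6^6 + 3·6^3 + 3·6^2 + 3·6 + 2 = 140744 —(−1)→ 140743

3·6^6 + 3·6^3 + 3·6^2 + 3·6 + 1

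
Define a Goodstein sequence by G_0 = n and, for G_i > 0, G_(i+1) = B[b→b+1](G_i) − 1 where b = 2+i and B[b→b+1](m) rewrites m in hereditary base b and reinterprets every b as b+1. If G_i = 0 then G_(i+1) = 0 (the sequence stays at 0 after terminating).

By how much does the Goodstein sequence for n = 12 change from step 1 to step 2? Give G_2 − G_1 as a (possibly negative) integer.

958

base 2: 12 = 2^(2 + 1) + 2^2; at 3: 3^(3 + 1) + 3^3 = 108; next = 107
base 3: 107 = 3^(3 + 1) + 2·3^2 + 2·3 + 2; at 4: 4^(4 + 1) + 2·4^2 + 2·4 + 2 = 1066; next = 1065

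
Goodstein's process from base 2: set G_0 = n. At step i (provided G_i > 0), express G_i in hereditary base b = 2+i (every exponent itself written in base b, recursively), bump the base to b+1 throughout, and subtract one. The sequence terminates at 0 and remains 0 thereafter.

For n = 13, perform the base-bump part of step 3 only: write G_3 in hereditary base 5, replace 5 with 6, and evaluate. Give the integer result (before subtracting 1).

[0] 13 ≡ 2^(2 + 1) + 2^2 + 1 (base 2). Lift 3: 109. −1: 108.
[1] 108 ≡ 3^(3 + 1) + 3^3 (base 3). Lift 4: 1280. −1: 1279.
[2] 1279 ≡ 4^(4 + 1) + 3·4^3 + 3·4^2 + 3·4 + 3 (base 4). Lift 5: 16093. −1: 16092.
[3] 16092 ≡ 5^(5 + 1) + 3·5^3 + 3·5^2 + 3·5 + 2 (base 5). Lift 6: 280712. −1: 280711.

280712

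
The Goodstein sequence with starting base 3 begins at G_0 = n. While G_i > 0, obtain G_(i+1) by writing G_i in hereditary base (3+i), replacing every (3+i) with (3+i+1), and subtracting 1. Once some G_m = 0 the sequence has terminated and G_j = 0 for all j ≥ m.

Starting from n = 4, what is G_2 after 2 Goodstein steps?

i=0: 4 = 3 + 1 (b=3); 3→4: 4 + 1 = 5; 5−1 = 4
i=1: 4 = 4 (b=4); 4→5: 5 = 5; 5−1 = 4

4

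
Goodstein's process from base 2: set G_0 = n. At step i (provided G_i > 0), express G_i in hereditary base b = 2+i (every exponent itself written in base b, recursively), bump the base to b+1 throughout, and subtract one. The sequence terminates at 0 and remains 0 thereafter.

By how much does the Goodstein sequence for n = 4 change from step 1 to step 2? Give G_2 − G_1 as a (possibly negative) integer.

15

(0) 4|_2 = 2^2 ↦ 3^3|_3 = 27 ⇒ 26
(1) 26|_3 = 2·3^2 + 2·3 + 2 ↦ 2·4^2 + 2·4 + 2|_4 = 42 ⇒ 41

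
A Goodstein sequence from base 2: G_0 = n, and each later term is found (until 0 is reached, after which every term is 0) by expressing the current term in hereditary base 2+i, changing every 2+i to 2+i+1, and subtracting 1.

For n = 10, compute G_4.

G_0=10  [base 2] 2^(2 + 1) + 2  →[2↦3]→  3^(3 + 1) + 3 = 84  −1 ⇒ G_1=83
G_1=83  [base 3] 3^(3 + 1) + 2  →[3↦4]→  4^(4 + 1) + 2 = 1026  −1 ⇒ G_2=1025
G_2=1025  [base 4] 4^(4 + 1) + 1  →[4↦5]→  5^(5 + 1) + 1 = 15626  −1 ⇒ G_3=15625
G_3=15625  [base 5] 5^(5 + 1)  →[5↦6]→  6^(6 + 1) = 279936  −1 ⇒ G_4=279935
G_4=279935  [base 6] 5·6^6 + 5·6^5 + 5·6^4 + 5·6^3 + 5·6^2 + 5·6 + 5  →[6↦7]→  5·7^7 + 5·7^5 + 5·7^4 + 5·7^3 + 5·7^2 + 5·7 + 5 = 4215755  −1 ⇒ G_5=4215754

279935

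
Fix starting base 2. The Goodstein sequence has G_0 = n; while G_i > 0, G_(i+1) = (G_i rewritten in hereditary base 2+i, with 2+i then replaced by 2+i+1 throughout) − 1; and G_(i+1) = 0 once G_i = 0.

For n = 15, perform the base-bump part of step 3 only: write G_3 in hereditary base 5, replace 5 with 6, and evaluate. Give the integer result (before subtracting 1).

326594

[0] 15 ≡ 2^(2 + 1) + 2^2 + 2 + 1 (base 2). Lift 3: 112. −1: 111.
[1] 111 ≡ 3^(3 + 1) + 3^3 + 3 (base 3). Lift 4: 1284. −1: 1283.
[2] 1283 ≡ 4^(4 + 1) + 4^4 + 3 (base 4). Lift 5: 18753. −1: 18752.
[3] 18752 ≡ 5^(5 + 1) + 5^5 + 2 (base 5). Lift 6: 326594. −1: 326593.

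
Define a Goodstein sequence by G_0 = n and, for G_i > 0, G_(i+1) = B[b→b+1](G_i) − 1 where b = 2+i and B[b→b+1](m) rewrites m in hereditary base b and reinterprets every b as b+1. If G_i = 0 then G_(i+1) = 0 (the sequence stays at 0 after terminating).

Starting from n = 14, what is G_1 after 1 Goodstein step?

[0] 14 ≡ 2^(2 + 1) + 2^2 + 2 (base 2). Lift 3: 111. −1: 110.
[1] 110 ≡ 3^(3 + 1) + 3^3 + 2 (base 3). Lift 4: 1282. −1: 1281.

110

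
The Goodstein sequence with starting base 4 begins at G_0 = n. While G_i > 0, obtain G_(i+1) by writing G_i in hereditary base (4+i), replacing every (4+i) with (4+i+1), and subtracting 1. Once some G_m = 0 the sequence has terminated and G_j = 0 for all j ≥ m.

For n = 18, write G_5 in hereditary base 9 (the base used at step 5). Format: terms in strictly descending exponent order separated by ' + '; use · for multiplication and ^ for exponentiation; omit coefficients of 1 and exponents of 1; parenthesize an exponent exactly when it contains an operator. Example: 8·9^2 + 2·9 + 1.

6·9 + 4

base 4: 18 = 4^2 + 2; at 5: 5^2 + 2 = 27; next = 26
base 5: 26 = 5^2 + 1; at 6: 6^2 + 1 = 37; next = 36
base 6: 36 = 6^2; at 7: 7^2 = 49; next = 48
base 7: 48 = 6·7 + 6; at 8: 6·8 + 6 = 54; next = 53
base 8: 53 = 6·8 + 5; at 9: 6·9 + 5 = 59; next = 58
base 9: 58 = 6·9 + 4; at 10: 6·10 + 4 = 64; next = 63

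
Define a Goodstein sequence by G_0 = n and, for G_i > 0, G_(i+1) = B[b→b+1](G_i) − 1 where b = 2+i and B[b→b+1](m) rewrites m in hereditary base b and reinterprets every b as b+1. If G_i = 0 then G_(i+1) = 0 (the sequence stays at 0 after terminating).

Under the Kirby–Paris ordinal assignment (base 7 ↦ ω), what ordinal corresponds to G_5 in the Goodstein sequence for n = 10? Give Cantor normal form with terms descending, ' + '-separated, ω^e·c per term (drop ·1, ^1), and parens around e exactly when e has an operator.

10 —HB2→ 2^(2 + 1) + 2 —bump→ 3^(3 + 1) + 3 = 84 —(−1)→ 83
83 —HB3→ 3^(3 + 1) + 2 —bump→ 4^(4 + 1) + 2 = 1026 —(−1)→ 1025
1025 —HB4→ 4^(4 + 1) + 1 —bump→ 5^(5 + 1) + 1 = 15626 —(−1)→ 15625
15625 —HB5→ 5^(5 + 1) —bump→ 6^(6 + 1) = 279936 —(−1)→ 279935
279935 —HB6→ 5·6^6 + 5·6^5 + 5·6^4 + 5·6^3 + 5·6^2 + 5·6 + 5 —bump→ 5·7^7 + 5·7^5 + 5·7^4 + 5·7^3 + 5·7^2 + 5·7 + 5 = 4215755 —(−1)→ 4215754
4215754 —HB7→ 5·7^7 + 5·7^5 + 5·7^4 + 5·7^3 + 5·7^2 + 5·7 + 4 —bump→ 5·8^8 + 5·8^5 + 5·8^4 + 5·8^3 + 5·8^2 + 5·8 + 4 = 84073324 —(−1)→ 84073323

ω^ω·5 + ω^5·5 + ω^4·5 + ω^3·5 + ω^2·5 + ω·5 + 4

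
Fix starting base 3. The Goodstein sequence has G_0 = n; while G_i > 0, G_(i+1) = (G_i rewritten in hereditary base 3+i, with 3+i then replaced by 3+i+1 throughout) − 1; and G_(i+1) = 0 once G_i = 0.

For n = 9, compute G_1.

G_0 = 9. HB_3(9) = 3^2. Bump = 16. G_1 = 15.
G_1 = 15. HB_4(15) = 3·4 + 3. Bump = 18. G_2 = 17.

15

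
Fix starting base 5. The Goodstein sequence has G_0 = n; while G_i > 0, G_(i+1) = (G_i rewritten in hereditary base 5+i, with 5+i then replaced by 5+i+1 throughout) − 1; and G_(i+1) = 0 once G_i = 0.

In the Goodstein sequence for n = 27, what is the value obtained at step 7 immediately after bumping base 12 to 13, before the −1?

i=0: 27 = 5^2 + 2 (b=5); 5→6: 6^2 + 2 = 38; 38−1 = 37
i=1: 37 = 6^2 + 1 (b=6); 6→7: 7^2 + 1 = 50; 50−1 = 49
i=2: 49 = 7^2 (b=7); 7→8: 8^2 = 64; 64−1 = 63
i=3: 63 = 7·8 + 7 (b=8); 8→9: 7·9 + 7 = 70; 70−1 = 69
i=4: 69 = 7·9 + 6 (b=9); 9→10: 7·10 + 6 = 76; 76−1 = 75
i=5: 75 = 7·10 + 5 (b=10); 10→11: 7·11 + 5 = 82; 82−1 = 81
i=6: 81 = 7·11 + 4 (b=11); 11→12: 7·12 + 4 = 88; 88−1 = 87

94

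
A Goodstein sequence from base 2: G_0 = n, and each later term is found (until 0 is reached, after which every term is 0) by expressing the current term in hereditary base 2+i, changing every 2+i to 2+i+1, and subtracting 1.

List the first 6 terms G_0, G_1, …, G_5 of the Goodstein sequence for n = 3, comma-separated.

(0) 3|_2 = 2 + 1 ↦ 3 + 1|_3 = 4 ⇒ 3
(1) 3|_3 = 3 ↦ 4|_4 = 4 ⇒ 3
(2) 3|_4 = 3 ↦ 3|_5 = 3 ⇒ 2
(3) 2|_5 = 2 ↦ 2|_6 = 2 ⇒ 1
(4) 1|_6 = 1 ↦ 1|_7 = 1 ⇒ 0

3, 3, 3, 2, 1, 0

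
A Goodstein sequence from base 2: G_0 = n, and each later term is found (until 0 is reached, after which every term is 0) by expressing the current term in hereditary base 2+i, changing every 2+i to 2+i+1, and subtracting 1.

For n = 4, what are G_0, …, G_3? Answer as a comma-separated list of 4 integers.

4, 26, 41, 60

[0] 4 ≡ 2^2 (base 2). Lift 3: 27. −1: 26.
[1] 26 ≡ 2·3^2 + 2·3 + 2 (base 3). Lift 4: 42. −1: 41.
[2] 41 ≡ 2·4^2 + 2·4 + 1 (base 4). Lift 5: 61. −1: 60.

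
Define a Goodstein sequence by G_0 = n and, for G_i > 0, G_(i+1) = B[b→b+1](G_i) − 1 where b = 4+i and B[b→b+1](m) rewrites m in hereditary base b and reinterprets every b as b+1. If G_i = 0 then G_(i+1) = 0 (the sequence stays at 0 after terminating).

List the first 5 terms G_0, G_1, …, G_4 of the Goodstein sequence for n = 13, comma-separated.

13, 15, 17, 18, 19

G_0=13  [base 4] 3·4 + 1  →[4↦5]→  3·5 + 1 = 16  −1 ⇒ G_1=15
G_1=15  [base 5] 3·5  →[5↦6]→  3·6 = 18  −1 ⇒ G_2=17
G_2=17  [base 6] 2·6 + 5  →[6↦7]→  2·7 + 5 = 19  −1 ⇒ G_3=18
G_3=18  [base 7] 2·7 + 4  →[7↦8]→  2·8 + 4 = 20  −1 ⇒ G_4=19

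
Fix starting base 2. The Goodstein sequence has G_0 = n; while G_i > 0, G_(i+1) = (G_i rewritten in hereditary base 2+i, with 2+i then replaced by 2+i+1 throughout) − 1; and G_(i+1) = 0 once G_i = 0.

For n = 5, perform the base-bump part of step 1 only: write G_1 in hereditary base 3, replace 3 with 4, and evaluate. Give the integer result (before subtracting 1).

256

G_0 = 5. HB_2(5) = 2^2 + 1. Bump = 28. G_1 = 27.
G_1 = 27. HB_3(27) = 3^3. Bump = 256. G_2 = 255.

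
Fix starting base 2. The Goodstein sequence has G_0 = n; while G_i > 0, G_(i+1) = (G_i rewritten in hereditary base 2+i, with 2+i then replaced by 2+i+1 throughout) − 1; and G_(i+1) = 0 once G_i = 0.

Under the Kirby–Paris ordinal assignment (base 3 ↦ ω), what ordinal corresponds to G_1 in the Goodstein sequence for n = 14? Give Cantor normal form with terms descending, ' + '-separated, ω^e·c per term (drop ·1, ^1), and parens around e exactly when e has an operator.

base 2: 14 = 2^(2 + 1) + 2^2 + 2; at 3: 3^(3 + 1) + 3^3 + 3 = 111; next = 110
base 3: 110 = 3^(3 + 1) + 3^3 + 2; at 4: 4^(4 + 1) + 4^4 + 2 = 1282; next = 1281

ω^(ω + 1) + ω^ω + 2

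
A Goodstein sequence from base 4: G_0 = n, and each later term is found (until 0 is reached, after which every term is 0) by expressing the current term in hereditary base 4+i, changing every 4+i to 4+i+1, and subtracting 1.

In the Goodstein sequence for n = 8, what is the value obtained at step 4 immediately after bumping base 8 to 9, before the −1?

i=0: 8 = 2·4 (b=4); 4→5: 2·5 = 10; 10−1 = 9
i=1: 9 = 5 + 4 (b=5); 5→6: 6 + 4 = 10; 10−1 = 9
i=2: 9 = 6 + 3 (b=6); 6→7: 7 + 3 = 10; 10−1 = 9
i=3: 9 = 7 + 2 (b=7); 7→8: 8 + 2 = 10; 10−1 = 9

10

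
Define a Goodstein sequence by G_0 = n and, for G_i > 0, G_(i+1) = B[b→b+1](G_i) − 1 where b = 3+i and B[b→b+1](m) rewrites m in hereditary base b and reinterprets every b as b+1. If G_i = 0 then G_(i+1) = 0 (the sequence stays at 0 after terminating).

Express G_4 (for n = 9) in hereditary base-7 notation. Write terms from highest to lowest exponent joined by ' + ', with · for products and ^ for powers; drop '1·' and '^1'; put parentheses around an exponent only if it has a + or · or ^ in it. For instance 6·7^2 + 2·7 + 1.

step 0: 9 = 3^2; sub 4 for 3: 4^2; = 16; G_1 = 16−1 = 15
step 1: 15 = 3·4 + 3; sub 5 for 4: 3·5 + 3; = 18; G_2 = 18−1 = 17
step 2: 17 = 3·5 + 2; sub 6 for 5: 3·6 + 2; = 20; G_3 = 20−1 = 19
step 3: 19 = 3·6 + 1; sub 7 for 6: 3·7 + 1; = 22; G_4 = 22−1 = 21
step 4: 21 = 3·7; sub 8 for 7: 3·8; = 24; G_5 = 24−1 = 23

3·7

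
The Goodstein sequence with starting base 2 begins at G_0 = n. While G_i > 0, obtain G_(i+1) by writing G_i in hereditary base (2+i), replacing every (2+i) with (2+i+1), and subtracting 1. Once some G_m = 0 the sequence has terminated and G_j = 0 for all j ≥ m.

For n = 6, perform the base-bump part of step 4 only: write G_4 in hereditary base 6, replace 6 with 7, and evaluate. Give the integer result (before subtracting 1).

98040

(0) 6|_2 = 2^2 + 2 ↦ 3^3 + 3|_3 = 30 ⇒ 29
(1) 29|_3 = 3^3 + 2 ↦ 4^4 + 2|_4 = 258 ⇒ 257
(2) 257|_4 = 4^4 + 1 ↦ 5^5 + 1|_5 = 3126 ⇒ 3125
(3) 3125|_5 = 5^5 ↦ 6^6|_6 = 46656 ⇒ 46655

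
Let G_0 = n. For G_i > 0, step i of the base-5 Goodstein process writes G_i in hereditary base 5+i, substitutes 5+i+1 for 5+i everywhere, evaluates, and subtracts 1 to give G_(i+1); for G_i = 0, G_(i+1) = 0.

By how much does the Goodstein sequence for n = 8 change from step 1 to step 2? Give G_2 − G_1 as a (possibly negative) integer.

0

(0) 8|_5 = 5 + 3 ↦ 6 + 3|_6 = 9 ⇒ 8
(1) 8|_6 = 6 + 2 ↦ 7 + 2|_7 = 9 ⇒ 8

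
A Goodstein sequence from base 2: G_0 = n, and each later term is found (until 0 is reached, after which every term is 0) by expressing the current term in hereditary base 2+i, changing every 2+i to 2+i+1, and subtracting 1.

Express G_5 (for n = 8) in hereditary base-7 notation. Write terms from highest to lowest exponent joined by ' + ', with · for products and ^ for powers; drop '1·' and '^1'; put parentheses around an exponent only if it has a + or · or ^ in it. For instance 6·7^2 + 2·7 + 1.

2·7^7 + 2·7^2 + 7 + 4

G_0=8  [base 2] 2^(2 + 1)  →[2↦3]→  3^(3 + 1) = 81  −1 ⇒ G_1=80
G_1=80  [base 3] 2·3^3 + 2·3^2 + 2·3 + 2  →[3↦4]→  2·4^4 + 2·4^2 + 2·4 + 2 = 554  −1 ⇒ G_2=553
G_2=553  [base 4] 2·4^4 + 2·4^2 + 2·4 + 1  →[4↦5]→  2·5^5 + 2·5^2 + 2·5 + 1 = 6311  −1 ⇒ G_3=6310
G_3=6310  [base 5] 2·5^5 + 2·5^2 + 2·5  →[5↦6]→  2·6^6 + 2·6^2 + 2·6 = 93396  −1 ⇒ G_4=93395
G_4=93395  [base 6] 2·6^6 + 2·6^2 + 6 + 5  →[6↦7]→  2·7^7 + 2·7^2 + 7 + 5 = 1647196  −1 ⇒ G_5=1647195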